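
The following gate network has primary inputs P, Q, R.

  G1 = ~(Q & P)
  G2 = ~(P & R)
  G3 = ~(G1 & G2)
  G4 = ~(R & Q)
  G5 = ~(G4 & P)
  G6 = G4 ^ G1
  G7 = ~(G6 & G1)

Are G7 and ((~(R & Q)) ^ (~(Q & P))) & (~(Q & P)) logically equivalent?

G1 = ~(Q & P)
G4 = ~(R & Q)
G6 = G4 ^ G1 = (~(R & Q)) ^ (~(Q & P))
G7 = ~(G6 & G1) = ~(((~(R & Q)) ^ (~(Q & P))) & (~(Q & P)))
At P=0, Q=0, R=0: circuit gives 1, formula gives 0.

No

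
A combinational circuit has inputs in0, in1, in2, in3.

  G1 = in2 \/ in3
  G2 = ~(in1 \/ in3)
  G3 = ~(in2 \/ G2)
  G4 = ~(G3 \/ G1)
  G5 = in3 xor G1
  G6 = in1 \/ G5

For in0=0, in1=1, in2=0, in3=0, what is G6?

G1 = 0 \/ 0 = 0
G5 = 0 xor 0 = 0
G6 = 1 \/ 0 = 1

1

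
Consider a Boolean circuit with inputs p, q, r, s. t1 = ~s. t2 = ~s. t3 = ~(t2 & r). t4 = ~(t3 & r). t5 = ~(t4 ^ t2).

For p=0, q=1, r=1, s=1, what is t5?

1

t2 = ~1 = 0
t3 = ~(0 & 1) = 1
t4 = ~(1 & 1) = 0
t5 = ~(0 ^ 0) = 1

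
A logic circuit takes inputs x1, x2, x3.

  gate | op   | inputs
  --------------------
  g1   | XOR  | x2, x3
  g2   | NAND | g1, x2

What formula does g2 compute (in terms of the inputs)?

(x2 XOR x3) NAND x2

g1 = x2 XOR x3
g2 = g1 NAND x2 = (x2 XOR x3) NAND x2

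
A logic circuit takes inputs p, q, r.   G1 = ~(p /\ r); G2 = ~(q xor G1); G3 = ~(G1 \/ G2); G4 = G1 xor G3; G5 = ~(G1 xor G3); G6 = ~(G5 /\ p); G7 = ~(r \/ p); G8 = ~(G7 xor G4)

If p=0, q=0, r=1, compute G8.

G1 = ~(0 /\ 1) = 1
G2 = ~(0 xor 1) = 0
G3 = ~(1 \/ 0) = 0
G4 = 1 xor 0 = 1
G7 = ~(1 \/ 0) = 0
G8 = ~(0 xor 1) = 0

0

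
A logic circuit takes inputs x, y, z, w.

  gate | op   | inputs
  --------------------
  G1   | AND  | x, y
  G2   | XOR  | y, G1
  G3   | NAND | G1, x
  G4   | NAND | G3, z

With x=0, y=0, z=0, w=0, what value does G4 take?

G1 = 0 AND 0 = 0
G3 = 0 NAND 0 = 1
G4 = 1 NAND 0 = 1

1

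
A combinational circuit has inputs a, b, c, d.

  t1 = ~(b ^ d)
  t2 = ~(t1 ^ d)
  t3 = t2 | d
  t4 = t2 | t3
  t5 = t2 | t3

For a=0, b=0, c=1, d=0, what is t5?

t1 = ~(0 ^ 0) = 1
t2 = ~(1 ^ 0) = 0
t3 = 0 | 0 = 0
t5 = 0 | 0 = 0

0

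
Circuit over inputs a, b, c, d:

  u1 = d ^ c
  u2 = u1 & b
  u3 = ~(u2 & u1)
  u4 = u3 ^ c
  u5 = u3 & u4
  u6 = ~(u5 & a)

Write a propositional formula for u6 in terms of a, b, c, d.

~(((~(((d ^ c) & b) & (d ^ c))) & ((~(((d ^ c) & b) & (d ^ c))) ^ c)) & a)

u1 = d ^ c
u2 = u1 & b = (d ^ c) & b
u3 = ~(u2 & u1) = ~(((d ^ c) & b) & (d ^ c))
u4 = u3 ^ c = (~(((d ^ c) & b) & (d ^ c))) ^ c
u5 = u3 & u4 = (~(((d ^ c) & b) & (d ^ c))) & ((~(((d ^ c) & b) & (d ^ c))) ^ c)
u6 = ~(u5 & a) = ~(((~(((d ^ c) & b) & (d ^ c))) & ((~(((d ^ c) & b) & (d ^ c))) ^ c)) & a)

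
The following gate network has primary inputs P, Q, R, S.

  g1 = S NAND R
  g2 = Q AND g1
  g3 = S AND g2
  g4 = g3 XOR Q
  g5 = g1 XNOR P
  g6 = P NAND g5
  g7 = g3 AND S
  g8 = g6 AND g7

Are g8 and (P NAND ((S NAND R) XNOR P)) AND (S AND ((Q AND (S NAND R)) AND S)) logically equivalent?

g1 = S NAND R
g2 = Q AND g1 = Q AND (S NAND R)
g3 = S AND g2 = S AND (Q AND (S NAND R))
g5 = g1 XNOR P = (S NAND R) XNOR P
g6 = P NAND g5 = P NAND ((S NAND R) XNOR P)
g7 = g3 AND S = (S AND (Q AND (S NAND R))) AND S
g8 = g6 AND g7 = (P NAND ((S NAND R) XNOR P)) AND ((S AND (Q AND (S NAND R))) AND S)
At P=0, Q=0, R=0, S=0: circuit gives 0, formula gives 0.
At P=0, Q=1, R=0, S=1: circuit gives 1, formula gives 1.
Agrees on all 16 inputs.

Yes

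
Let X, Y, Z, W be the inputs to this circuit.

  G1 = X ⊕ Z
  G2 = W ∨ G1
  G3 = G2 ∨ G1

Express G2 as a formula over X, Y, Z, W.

G1 = X ⊕ Z
G2 = W ∨ G1 = W ∨ (X ⊕ Z)

W ∨ (X ⊕ Z)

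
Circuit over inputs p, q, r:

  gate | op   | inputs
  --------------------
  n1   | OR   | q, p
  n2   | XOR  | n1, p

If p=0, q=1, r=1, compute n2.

1

n1 = 1 OR 0 = 1
n2 = 1 XOR 0 = 1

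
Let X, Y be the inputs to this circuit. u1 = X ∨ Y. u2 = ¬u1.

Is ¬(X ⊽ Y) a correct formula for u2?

u1 = X ∨ Y
u2 = ¬u1 = ¬(X ∨ Y)
At X=0, Y=0: circuit gives 1, formula gives 0.

No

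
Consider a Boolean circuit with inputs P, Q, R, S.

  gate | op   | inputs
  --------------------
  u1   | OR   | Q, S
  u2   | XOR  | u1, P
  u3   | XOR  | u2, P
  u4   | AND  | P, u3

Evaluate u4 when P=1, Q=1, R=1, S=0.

u1 = 1 OR 0 = 1
u2 = 1 XOR 1 = 0
u3 = 0 XOR 1 = 1
u4 = 1 AND 1 = 1

1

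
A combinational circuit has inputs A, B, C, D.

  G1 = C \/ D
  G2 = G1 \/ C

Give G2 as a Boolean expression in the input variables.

(C \/ D) \/ C

G1 = C \/ D
G2 = G1 \/ C = (C \/ D) \/ C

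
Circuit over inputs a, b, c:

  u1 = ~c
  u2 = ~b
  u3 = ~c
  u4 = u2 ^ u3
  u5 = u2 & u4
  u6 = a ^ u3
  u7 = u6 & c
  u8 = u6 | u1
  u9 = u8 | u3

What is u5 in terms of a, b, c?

u2 = ~b
u3 = ~c
u4 = u2 ^ u3 = ~b ^ ~c
u5 = u2 & u4 = ~b & (~b ^ ~c)

~b & (~b ^ ~c)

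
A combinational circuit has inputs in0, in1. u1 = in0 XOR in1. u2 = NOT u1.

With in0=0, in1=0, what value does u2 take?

u1 = 0 XOR 0 = 0
u2 = NOT 0 = 1

1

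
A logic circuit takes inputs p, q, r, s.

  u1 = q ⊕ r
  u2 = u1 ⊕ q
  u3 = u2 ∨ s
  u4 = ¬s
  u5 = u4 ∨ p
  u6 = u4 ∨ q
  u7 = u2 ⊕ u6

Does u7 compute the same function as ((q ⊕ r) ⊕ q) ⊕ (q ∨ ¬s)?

Yes

u1 = q ⊕ r
u2 = u1 ⊕ q = (q ⊕ r) ⊕ q
u4 = ¬s
u6 = u4 ∨ q = ¬s ∨ q
u7 = u2 ⊕ u6 = ((q ⊕ r) ⊕ q) ⊕ (¬s ∨ q)
At p=0, q=0, r=0, s=1: circuit gives 0, formula gives 0.
At p=0, q=0, r=0, s=0: circuit gives 1, formula gives 1.
Agrees on all 16 inputs.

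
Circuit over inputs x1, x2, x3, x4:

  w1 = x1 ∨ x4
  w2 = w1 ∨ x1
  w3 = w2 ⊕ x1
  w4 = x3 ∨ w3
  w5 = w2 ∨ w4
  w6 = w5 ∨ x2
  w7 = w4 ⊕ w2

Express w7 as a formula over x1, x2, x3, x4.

(x3 ∨ (((x1 ∨ x4) ∨ x1) ⊕ x1)) ⊕ ((x1 ∨ x4) ∨ x1)

w1 = x1 ∨ x4
w2 = w1 ∨ x1 = (x1 ∨ x4) ∨ x1
w3 = w2 ⊕ x1 = ((x1 ∨ x4) ∨ x1) ⊕ x1
w4 = x3 ∨ w3 = x3 ∨ (((x1 ∨ x4) ∨ x1) ⊕ x1)
w7 = w4 ⊕ w2 = (x3 ∨ (((x1 ∨ x4) ∨ x1) ⊕ x1)) ⊕ ((x1 ∨ x4) ∨ x1)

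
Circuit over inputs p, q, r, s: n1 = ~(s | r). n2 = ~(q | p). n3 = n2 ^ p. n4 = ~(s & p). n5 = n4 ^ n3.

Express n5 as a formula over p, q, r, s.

n2 = ~(q | p)
n3 = n2 ^ p = (~(q | p)) ^ p
n4 = ~(s & p)
n5 = n4 ^ n3 = (~(s & p)) ^ ((~(q | p)) ^ p)

(~(s & p)) ^ ((~(q | p)) ^ p)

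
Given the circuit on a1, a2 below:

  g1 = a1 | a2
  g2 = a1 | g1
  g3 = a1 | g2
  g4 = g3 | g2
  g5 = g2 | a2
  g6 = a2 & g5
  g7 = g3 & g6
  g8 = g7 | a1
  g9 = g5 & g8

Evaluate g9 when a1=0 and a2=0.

0

g1 = 0 | 0 = 0
g2 = 0 | 0 = 0
g3 = 0 | 0 = 0
g5 = 0 | 0 = 0
g6 = 0 & 0 = 0
g7 = 0 & 0 = 0
g8 = 0 | 0 = 0
g9 = 0 & 0 = 0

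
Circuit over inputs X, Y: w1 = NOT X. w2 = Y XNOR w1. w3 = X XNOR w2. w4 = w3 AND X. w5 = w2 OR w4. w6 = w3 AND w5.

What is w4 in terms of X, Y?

w1 = NOT X
w2 = Y XNOR w1 = Y XNOR NOT X
w3 = X XNOR w2 = X XNOR (Y XNOR NOT X)
w4 = w3 AND X = (X XNOR (Y XNOR NOT X)) AND X

(X XNOR (Y XNOR NOT X)) AND X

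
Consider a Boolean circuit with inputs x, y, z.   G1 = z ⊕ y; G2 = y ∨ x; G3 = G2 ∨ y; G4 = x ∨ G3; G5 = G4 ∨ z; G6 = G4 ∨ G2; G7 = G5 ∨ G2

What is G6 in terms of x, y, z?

G2 = y ∨ x
G3 = G2 ∨ y = (y ∨ x) ∨ y
G4 = x ∨ G3 = x ∨ ((y ∨ x) ∨ y)
G6 = G4 ∨ G2 = (x ∨ ((y ∨ x) ∨ y)) ∨ (y ∨ x)

(x ∨ ((y ∨ x) ∨ y)) ∨ (y ∨ x)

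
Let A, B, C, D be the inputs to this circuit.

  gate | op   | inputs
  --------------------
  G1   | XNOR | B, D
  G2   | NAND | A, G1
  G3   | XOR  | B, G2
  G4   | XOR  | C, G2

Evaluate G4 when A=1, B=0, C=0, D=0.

0

G1 = 0 XNOR 0 = 1
G2 = 1 NAND 1 = 0
G4 = 0 XOR 0 = 0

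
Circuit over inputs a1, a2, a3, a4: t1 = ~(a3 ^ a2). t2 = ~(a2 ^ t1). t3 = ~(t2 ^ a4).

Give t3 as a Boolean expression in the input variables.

~((~(a2 ^ (~(a3 ^ a2)))) ^ a4)

t1 = ~(a3 ^ a2)
t2 = ~(a2 ^ t1) = ~(a2 ^ (~(a3 ^ a2)))
t3 = ~(t2 ^ a4) = ~((~(a2 ^ (~(a3 ^ a2)))) ^ a4)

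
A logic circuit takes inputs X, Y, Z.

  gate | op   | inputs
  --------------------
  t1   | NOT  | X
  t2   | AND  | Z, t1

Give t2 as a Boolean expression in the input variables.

Z AND NOT X

t1 = NOT X
t2 = Z AND t1 = Z AND NOT X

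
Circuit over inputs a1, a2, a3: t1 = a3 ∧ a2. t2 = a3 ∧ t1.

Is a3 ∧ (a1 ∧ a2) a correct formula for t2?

No

t1 = a3 ∧ a2
t2 = a3 ∧ t1 = a3 ∧ (a3 ∧ a2)
At a1=0, a2=1, a3=1: circuit gives 1, formula gives 0.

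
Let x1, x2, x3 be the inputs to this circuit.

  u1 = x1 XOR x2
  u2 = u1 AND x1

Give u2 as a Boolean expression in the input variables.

u1 = x1 XOR x2
u2 = u1 AND x1 = (x1 XOR x2) AND x1

(x1 XOR x2) AND x1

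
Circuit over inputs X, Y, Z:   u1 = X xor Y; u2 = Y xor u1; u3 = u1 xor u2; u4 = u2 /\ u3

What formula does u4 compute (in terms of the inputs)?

u1 = X xor Y
u2 = Y xor u1 = Y xor (X xor Y)
u3 = u1 xor u2 = (X xor Y) xor (Y xor (X xor Y))
u4 = u2 /\ u3 = (Y xor (X xor Y)) /\ ((X xor Y) xor (Y xor (X xor Y)))

(Y xor (X xor Y)) /\ ((X xor Y) xor (Y xor (X xor Y)))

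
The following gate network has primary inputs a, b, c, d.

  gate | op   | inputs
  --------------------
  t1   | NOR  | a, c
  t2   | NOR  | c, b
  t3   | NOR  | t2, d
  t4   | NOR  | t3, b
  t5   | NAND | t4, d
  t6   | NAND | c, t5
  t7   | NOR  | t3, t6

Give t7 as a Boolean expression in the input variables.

((c NOR b) NOR d) NOR (c NAND ((((c NOR b) NOR d) NOR b) NAND d))

t2 = c NOR b
t3 = t2 NOR d = (c NOR b) NOR d
t4 = t3 NOR b = ((c NOR b) NOR d) NOR b
t5 = t4 NAND d = (((c NOR b) NOR d) NOR b) NAND d
t6 = c NAND t5 = c NAND ((((c NOR b) NOR d) NOR b) NAND d)
t7 = t3 NOR t6 = ((c NOR b) NOR d) NOR (c NAND ((((c NOR b) NOR d) NOR b) NAND d))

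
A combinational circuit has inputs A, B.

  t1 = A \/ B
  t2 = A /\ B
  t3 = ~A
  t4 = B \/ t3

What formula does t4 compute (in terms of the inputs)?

t3 = ~A
t4 = B \/ t3 = B \/ ~A

B \/ ~A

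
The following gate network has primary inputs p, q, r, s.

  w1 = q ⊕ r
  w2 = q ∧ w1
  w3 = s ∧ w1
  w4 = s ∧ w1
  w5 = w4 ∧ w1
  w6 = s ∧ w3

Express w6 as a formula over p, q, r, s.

w1 = q ⊕ r
w3 = s ∧ w1 = s ∧ (q ⊕ r)
w6 = s ∧ w3 = s ∧ (s ∧ (q ⊕ r))

s ∧ (s ∧ (q ⊕ r))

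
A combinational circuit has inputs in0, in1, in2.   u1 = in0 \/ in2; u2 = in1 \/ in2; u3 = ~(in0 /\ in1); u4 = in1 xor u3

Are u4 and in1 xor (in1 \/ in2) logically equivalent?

u3 = ~(in0 /\ in1)
u4 = in1 xor u3 = in1 xor (~(in0 /\ in1))
At in0=0, in1=0, in2=0: circuit gives 1, formula gives 0.

No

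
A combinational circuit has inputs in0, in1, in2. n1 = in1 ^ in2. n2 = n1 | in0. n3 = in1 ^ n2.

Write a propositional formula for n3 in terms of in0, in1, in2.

n1 = in1 ^ in2
n2 = n1 | in0 = (in1 ^ in2) | in0
n3 = in1 ^ n2 = in1 ^ ((in1 ^ in2) | in0)

in1 ^ ((in1 ^ in2) | in0)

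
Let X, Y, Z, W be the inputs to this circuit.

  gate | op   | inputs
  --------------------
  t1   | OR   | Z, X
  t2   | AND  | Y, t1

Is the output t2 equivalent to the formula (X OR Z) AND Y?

Yes

t1 = Z OR X
t2 = Y AND t1 = Y AND (Z OR X)
At X=0, Y=0, Z=0, W=0: circuit gives 0, formula gives 0.
At X=0, Y=1, Z=1, W=0: circuit gives 1, formula gives 1.
Agrees on all 16 inputs.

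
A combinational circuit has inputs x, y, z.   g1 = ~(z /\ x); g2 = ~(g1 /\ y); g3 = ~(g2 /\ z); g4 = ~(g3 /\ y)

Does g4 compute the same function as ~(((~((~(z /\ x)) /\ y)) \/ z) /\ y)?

g1 = ~(z /\ x)
g2 = ~(g1 /\ y) = ~((~(z /\ x)) /\ y)
g3 = ~(g2 /\ z) = ~((~((~(z /\ x)) /\ y)) /\ z)
g4 = ~(g3 /\ y) = ~((~((~((~(z /\ x)) /\ y)) /\ z)) /\ y)
At x=0, y=1, z=0: circuit gives 0, formula gives 1.

No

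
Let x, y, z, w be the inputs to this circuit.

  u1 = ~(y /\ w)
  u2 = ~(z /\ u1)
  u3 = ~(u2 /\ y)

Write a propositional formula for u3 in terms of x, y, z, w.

u1 = ~(y /\ w)
u2 = ~(z /\ u1) = ~(z /\ (~(y /\ w)))
u3 = ~(u2 /\ y) = ~((~(z /\ (~(y /\ w)))) /\ y)

~((~(z /\ (~(y /\ w)))) /\ y)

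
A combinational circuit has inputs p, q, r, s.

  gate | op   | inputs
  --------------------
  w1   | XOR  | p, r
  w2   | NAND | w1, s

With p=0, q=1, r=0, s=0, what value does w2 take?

1

w1 = 0 XOR 0 = 0
w2 = 0 NAND 0 = 1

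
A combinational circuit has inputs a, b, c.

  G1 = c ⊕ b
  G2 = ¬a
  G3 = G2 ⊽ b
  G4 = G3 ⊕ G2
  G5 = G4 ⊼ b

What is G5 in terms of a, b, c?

((¬a ⊽ b) ⊕ ¬a) ⊼ b

G2 = ¬a
G3 = G2 ⊽ b = ¬a ⊽ b
G4 = G3 ⊕ G2 = (¬a ⊽ b) ⊕ ¬a
G5 = G4 ⊼ b = ((¬a ⊽ b) ⊕ ¬a) ⊼ b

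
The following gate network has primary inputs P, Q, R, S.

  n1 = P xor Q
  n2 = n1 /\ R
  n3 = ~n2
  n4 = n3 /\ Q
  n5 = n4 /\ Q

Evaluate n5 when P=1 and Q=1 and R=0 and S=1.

1

n1 = 1 xor 1 = 0
n2 = 0 /\ 0 = 0
n3 = ~0 = 1
n4 = 1 /\ 1 = 1
n5 = 1 /\ 1 = 1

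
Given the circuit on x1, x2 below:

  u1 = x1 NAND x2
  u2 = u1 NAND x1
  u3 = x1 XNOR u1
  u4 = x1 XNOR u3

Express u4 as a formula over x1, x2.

u1 = x1 NAND x2
u3 = x1 XNOR u1 = x1 XNOR (x1 NAND x2)
u4 = x1 XNOR u3 = x1 XNOR (x1 XNOR (x1 NAND x2))

x1 XNOR (x1 XNOR (x1 NAND x2))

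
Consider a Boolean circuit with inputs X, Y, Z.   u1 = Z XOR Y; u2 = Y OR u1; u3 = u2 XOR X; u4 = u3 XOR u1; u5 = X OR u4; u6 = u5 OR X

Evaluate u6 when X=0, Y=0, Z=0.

u1 = 0 XOR 0 = 0
u2 = 0 OR 0 = 0
u3 = 0 XOR 0 = 0
u4 = 0 XOR 0 = 0
u5 = 0 OR 0 = 0
u6 = 0 OR 0 = 0

0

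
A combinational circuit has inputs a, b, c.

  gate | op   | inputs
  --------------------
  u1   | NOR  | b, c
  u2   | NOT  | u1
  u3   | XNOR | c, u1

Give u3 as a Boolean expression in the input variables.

u1 = b NOR c
u3 = c XNOR u1 = c XNOR (b NOR c)

c XNOR (b NOR c)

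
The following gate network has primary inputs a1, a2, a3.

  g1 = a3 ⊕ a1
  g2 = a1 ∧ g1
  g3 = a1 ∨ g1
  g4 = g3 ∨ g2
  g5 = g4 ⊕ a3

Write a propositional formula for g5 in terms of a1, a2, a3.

g1 = a3 ⊕ a1
g2 = a1 ∧ g1 = a1 ∧ (a3 ⊕ a1)
g3 = a1 ∨ g1 = a1 ∨ (a3 ⊕ a1)
g4 = g3 ∨ g2 = (a1 ∨ (a3 ⊕ a1)) ∨ (a1 ∧ (a3 ⊕ a1))
g5 = g4 ⊕ a3 = ((a1 ∨ (a3 ⊕ a1)) ∨ (a1 ∧ (a3 ⊕ a1))) ⊕ a3

((a1 ∨ (a3 ⊕ a1)) ∨ (a1 ∧ (a3 ⊕ a1))) ⊕ a3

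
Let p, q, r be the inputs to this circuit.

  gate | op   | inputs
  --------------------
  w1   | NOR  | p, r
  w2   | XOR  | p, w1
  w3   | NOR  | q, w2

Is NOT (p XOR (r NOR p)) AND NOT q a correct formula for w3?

w1 = p NOR r
w2 = p XOR w1 = p XOR (p NOR r)
w3 = q NOR w2 = q NOR (p XOR (p NOR r))
At p=0, q=0, r=0: circuit gives 0, formula gives 0.
At p=0, q=0, r=1: circuit gives 1, formula gives 1.
Agrees on all 8 inputs.

Yes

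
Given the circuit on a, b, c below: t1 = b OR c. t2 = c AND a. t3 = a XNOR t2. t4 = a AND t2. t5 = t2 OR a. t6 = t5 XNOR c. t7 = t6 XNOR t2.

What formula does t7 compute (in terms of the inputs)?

t2 = c AND a
t5 = t2 OR a = (c AND a) OR a
t6 = t5 XNOR c = ((c AND a) OR a) XNOR c
t7 = t6 XNOR t2 = (((c AND a) OR a) XNOR c) XNOR (c AND a)

(((c AND a) OR a) XNOR c) XNOR (c AND a)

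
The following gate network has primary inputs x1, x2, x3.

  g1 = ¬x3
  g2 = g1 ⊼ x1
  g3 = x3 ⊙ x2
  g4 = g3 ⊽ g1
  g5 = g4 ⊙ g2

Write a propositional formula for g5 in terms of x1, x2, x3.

((x3 ⊙ x2) ⊽ ¬x3) ⊙ (¬x3 ⊼ x1)

g1 = ¬x3
g2 = g1 ⊼ x1 = ¬x3 ⊼ x1
g3 = x3 ⊙ x2
g4 = g3 ⊽ g1 = (x3 ⊙ x2) ⊽ ¬x3
g5 = g4 ⊙ g2 = ((x3 ⊙ x2) ⊽ ¬x3) ⊙ (¬x3 ⊼ x1)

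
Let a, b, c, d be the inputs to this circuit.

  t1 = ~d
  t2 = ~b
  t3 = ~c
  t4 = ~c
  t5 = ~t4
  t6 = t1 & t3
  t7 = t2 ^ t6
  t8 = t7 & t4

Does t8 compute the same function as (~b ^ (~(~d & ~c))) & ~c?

t1 = ~d
t2 = ~b
t3 = ~c
t4 = ~c
t6 = t1 & t3 = ~d & ~c
t7 = t2 ^ t6 = ~b ^ (~d & ~c)
t8 = t7 & t4 = (~b ^ (~d & ~c)) & ~c
At a=0, b=0, c=0, d=0: circuit gives 0, formula gives 1.

No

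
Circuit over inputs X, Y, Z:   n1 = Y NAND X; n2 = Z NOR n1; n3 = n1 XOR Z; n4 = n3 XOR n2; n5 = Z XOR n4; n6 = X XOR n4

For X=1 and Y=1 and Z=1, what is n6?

0

n1 = 1 NAND 1 = 0
n2 = 1 NOR 0 = 0
n3 = 0 XOR 1 = 1
n4 = 1 XOR 0 = 1
n6 = 1 XOR 1 = 0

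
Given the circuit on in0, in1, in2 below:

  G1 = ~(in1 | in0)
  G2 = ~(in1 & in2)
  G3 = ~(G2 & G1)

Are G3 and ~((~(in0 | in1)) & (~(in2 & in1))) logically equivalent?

Yes

G1 = ~(in1 | in0)
G2 = ~(in1 & in2)
G3 = ~(G2 & G1) = ~((~(in1 & in2)) & (~(in1 | in0)))
At in0=0, in1=0, in2=0: circuit gives 0, formula gives 0.
At in0=0, in1=1, in2=0: circuit gives 1, formula gives 1.
Agrees on all 8 inputs.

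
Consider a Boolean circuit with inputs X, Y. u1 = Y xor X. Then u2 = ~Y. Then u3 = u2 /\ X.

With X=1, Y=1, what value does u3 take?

u2 = ~1 = 0
u3 = 0 /\ 1 = 0

0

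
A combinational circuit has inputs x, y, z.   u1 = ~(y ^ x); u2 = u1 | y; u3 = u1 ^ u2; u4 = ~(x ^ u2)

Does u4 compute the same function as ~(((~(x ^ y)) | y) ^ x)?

u1 = ~(y ^ x)
u2 = u1 | y = (~(y ^ x)) | y
u4 = ~(x ^ u2) = ~(x ^ ((~(y ^ x)) | y))
At x=0, y=0, z=0: circuit gives 0, formula gives 0.
At x=1, y=1, z=0: circuit gives 1, formula gives 1.
Agrees on all 8 inputs.

Yes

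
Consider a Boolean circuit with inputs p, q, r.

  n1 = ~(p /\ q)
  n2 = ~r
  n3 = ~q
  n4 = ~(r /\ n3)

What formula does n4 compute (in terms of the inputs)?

n3 = ~q
n4 = ~(r /\ n3) = ~(r /\ ~q)

~(r /\ ~q)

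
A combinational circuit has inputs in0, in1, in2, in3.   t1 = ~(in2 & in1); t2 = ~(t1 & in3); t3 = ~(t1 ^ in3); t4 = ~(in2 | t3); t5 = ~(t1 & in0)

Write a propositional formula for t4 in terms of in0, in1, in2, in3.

t1 = ~(in2 & in1)
t3 = ~(t1 ^ in3) = ~((~(in2 & in1)) ^ in3)
t4 = ~(in2 | t3) = ~(in2 | (~((~(in2 & in1)) ^ in3)))

~(in2 | (~((~(in2 & in1)) ^ in3)))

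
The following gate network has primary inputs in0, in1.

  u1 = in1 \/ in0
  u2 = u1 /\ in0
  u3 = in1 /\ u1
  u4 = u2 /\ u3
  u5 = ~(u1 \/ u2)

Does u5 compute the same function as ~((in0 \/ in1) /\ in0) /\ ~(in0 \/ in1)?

Yes

u1 = in1 \/ in0
u2 = u1 /\ in0 = (in1 \/ in0) /\ in0
u5 = ~(u1 \/ u2) = ~((in1 \/ in0) \/ ((in1 \/ in0) /\ in0))
At in0=0, in1=1: circuit gives 0, formula gives 0.
At in0=0, in1=0: circuit gives 1, formula gives 1.
Agrees on all 4 inputs.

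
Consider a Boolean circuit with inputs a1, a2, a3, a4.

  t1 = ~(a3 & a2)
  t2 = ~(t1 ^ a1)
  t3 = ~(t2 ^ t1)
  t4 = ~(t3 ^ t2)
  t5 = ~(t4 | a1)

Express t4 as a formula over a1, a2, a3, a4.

~((~((~((~(a3 & a2)) ^ a1)) ^ (~(a3 & a2)))) ^ (~((~(a3 & a2)) ^ a1)))

t1 = ~(a3 & a2)
t2 = ~(t1 ^ a1) = ~((~(a3 & a2)) ^ a1)
t3 = ~(t2 ^ t1) = ~((~((~(a3 & a2)) ^ a1)) ^ (~(a3 & a2)))
t4 = ~(t3 ^ t2) = ~((~((~((~(a3 & a2)) ^ a1)) ^ (~(a3 & a2)))) ^ (~((~(a3 & a2)) ^ a1)))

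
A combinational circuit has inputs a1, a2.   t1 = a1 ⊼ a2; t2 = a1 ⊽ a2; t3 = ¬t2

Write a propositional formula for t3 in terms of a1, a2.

¬(a1 ⊽ a2)

t2 = a1 ⊽ a2
t3 = ¬t2 = ¬(a1 ⊽ a2)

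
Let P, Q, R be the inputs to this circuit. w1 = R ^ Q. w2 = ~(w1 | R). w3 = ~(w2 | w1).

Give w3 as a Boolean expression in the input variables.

w1 = R ^ Q
w2 = ~(w1 | R) = ~((R ^ Q) | R)
w3 = ~(w2 | w1) = ~((~((R ^ Q) | R)) | (R ^ Q))

~((~((R ^ Q) | R)) | (R ^ Q))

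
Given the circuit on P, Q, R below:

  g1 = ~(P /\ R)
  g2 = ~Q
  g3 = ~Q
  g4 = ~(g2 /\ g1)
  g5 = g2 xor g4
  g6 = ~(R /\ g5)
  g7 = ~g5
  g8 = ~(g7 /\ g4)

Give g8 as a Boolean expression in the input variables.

g1 = ~(P /\ R)
g2 = ~Q
g4 = ~(g2 /\ g1) = ~(~Q /\ (~(P /\ R)))
g5 = g2 xor g4 = ~Q xor (~(~Q /\ (~(P /\ R))))
g7 = ~g5 = ~(~Q xor (~(~Q /\ (~(P /\ R)))))
g8 = ~(g7 /\ g4) = ~(~(~Q xor (~(~Q /\ (~(P /\ R))))) /\ (~(~Q /\ (~(P /\ R)))))

~(~(~Q xor (~(~Q /\ (~(P /\ R))))) /\ (~(~Q /\ (~(P /\ R)))))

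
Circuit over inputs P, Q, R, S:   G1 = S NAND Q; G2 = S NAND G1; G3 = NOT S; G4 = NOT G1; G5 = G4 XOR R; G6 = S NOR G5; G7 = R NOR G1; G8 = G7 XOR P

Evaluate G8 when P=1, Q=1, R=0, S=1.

G1 = 1 NAND 1 = 0
G7 = 0 NOR 0 = 1
G8 = 1 XOR 1 = 0

0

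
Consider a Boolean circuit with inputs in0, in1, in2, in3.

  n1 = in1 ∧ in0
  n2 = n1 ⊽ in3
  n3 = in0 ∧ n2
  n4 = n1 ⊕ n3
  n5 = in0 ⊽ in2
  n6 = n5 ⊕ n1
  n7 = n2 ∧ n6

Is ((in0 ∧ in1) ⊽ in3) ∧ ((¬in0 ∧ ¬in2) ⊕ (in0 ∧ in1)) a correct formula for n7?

n1 = in1 ∧ in0
n2 = n1 ⊽ in3 = (in1 ∧ in0) ⊽ in3
n5 = in0 ⊽ in2
n6 = n5 ⊕ n1 = (in0 ⊽ in2) ⊕ (in1 ∧ in0)
n7 = n2 ∧ n6 = ((in1 ∧ in0) ⊽ in3) ∧ ((in0 ⊽ in2) ⊕ (in1 ∧ in0))
At in0=0, in1=0, in2=0, in3=1: circuit gives 0, formula gives 0.
At in0=0, in1=0, in2=0, in3=0: circuit gives 1, formula gives 1.
Agrees on all 16 inputs.

Yes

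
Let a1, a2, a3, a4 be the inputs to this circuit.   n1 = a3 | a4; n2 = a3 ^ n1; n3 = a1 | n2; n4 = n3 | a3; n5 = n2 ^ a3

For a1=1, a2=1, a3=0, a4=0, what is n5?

n1 = 0 | 0 = 0
n2 = 0 ^ 0 = 0
n5 = 0 ^ 0 = 0

0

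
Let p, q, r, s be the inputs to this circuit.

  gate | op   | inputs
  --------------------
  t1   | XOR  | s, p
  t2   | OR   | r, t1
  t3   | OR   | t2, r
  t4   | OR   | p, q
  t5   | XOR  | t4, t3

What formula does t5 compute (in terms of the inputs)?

t1 = s XOR p
t2 = r OR t1 = r OR (s XOR p)
t3 = t2 OR r = (r OR (s XOR p)) OR r
t4 = p OR q
t5 = t4 XOR t3 = (p OR q) XOR ((r OR (s XOR p)) OR r)

(p OR q) XOR ((r OR (s XOR p)) OR r)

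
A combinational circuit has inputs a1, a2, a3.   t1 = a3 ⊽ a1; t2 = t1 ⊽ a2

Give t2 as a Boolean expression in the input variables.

(a3 ⊽ a1) ⊽ a2

t1 = a3 ⊽ a1
t2 = t1 ⊽ a2 = (a3 ⊽ a1) ⊽ a2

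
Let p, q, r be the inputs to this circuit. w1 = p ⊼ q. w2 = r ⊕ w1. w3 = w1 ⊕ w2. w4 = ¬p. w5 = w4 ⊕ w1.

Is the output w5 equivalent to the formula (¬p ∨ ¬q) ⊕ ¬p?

w1 = p ⊼ q
w4 = ¬p
w5 = w4 ⊕ w1 = ¬p ⊕ (p ⊼ q)
At p=0, q=0, r=0: circuit gives 0, formula gives 0.
At p=1, q=0, r=0: circuit gives 1, formula gives 1.
Agrees on all 8 inputs.

Yes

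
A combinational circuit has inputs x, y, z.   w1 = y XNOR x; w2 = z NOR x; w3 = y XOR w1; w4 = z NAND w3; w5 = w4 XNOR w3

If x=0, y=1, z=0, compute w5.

w1 = 1 XNOR 0 = 0
w3 = 1 XOR 0 = 1
w4 = 0 NAND 1 = 1
w5 = 1 XNOR 1 = 1

1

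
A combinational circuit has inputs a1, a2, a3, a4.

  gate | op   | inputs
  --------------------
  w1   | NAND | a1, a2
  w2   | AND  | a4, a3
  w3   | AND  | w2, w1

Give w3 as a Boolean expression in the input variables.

(a4 AND a3) AND (a1 NAND a2)

w1 = a1 NAND a2
w2 = a4 AND a3
w3 = w2 AND w1 = (a4 AND a3) AND (a1 NAND a2)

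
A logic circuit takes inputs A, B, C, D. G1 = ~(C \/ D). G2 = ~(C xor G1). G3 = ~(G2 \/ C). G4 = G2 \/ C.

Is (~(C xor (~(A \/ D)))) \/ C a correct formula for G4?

No

G1 = ~(C \/ D)
G2 = ~(C xor G1) = ~(C xor (~(C \/ D)))
G4 = G2 \/ C = (~(C xor (~(C \/ D)))) \/ C
At A=1, B=0, C=0, D=0: circuit gives 0, formula gives 1.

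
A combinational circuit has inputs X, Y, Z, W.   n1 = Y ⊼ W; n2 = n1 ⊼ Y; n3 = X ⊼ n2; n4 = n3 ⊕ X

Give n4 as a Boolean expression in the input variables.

n1 = Y ⊼ W
n2 = n1 ⊼ Y = (Y ⊼ W) ⊼ Y
n3 = X ⊼ n2 = X ⊼ ((Y ⊼ W) ⊼ Y)
n4 = n3 ⊕ X = (X ⊼ ((Y ⊼ W) ⊼ Y)) ⊕ X

(X ⊼ ((Y ⊼ W) ⊼ Y)) ⊕ X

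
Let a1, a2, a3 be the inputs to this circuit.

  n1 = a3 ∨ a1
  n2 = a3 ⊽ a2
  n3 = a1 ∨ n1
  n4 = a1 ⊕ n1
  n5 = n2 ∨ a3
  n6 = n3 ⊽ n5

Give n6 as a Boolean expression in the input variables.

(a1 ∨ (a3 ∨ a1)) ⊽ ((a3 ⊽ a2) ∨ a3)

n1 = a3 ∨ a1
n2 = a3 ⊽ a2
n3 = a1 ∨ n1 = a1 ∨ (a3 ∨ a1)
n5 = n2 ∨ a3 = (a3 ⊽ a2) ∨ a3
n6 = n3 ⊽ n5 = (a1 ∨ (a3 ∨ a1)) ⊽ ((a3 ⊽ a2) ∨ a3)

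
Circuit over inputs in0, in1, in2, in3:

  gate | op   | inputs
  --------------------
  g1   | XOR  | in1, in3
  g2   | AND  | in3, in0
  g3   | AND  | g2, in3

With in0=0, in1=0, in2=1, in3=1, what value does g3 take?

0

g2 = 1 AND 0 = 0
g3 = 0 AND 1 = 0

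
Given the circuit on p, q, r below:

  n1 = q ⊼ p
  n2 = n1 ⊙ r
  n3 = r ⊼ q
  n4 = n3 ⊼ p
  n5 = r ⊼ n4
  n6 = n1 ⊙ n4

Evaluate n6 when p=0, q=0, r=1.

n1 = 0 ⊼ 0 = 1
n3 = 1 ⊼ 0 = 1
n4 = 1 ⊼ 0 = 1
n6 = 1 ⊙ 1 = 1

1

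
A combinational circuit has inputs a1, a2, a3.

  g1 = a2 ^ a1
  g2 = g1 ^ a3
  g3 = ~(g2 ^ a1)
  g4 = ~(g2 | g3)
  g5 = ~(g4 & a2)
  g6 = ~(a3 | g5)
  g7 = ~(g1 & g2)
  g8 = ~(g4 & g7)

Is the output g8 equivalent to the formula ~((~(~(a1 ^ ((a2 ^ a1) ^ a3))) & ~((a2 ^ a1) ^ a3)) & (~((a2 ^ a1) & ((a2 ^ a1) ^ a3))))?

g1 = a2 ^ a1
g2 = g1 ^ a3 = (a2 ^ a1) ^ a3
g3 = ~(g2 ^ a1) = ~(((a2 ^ a1) ^ a3) ^ a1)
g4 = ~(g2 | g3) = ~(((a2 ^ a1) ^ a3) | (~(((a2 ^ a1) ^ a3) ^ a1)))
g7 = ~(g1 & g2) = ~((a2 ^ a1) & ((a2 ^ a1) ^ a3))
g8 = ~(g4 & g7) = ~((~(((a2 ^ a1) ^ a3) | (~(((a2 ^ a1) ^ a3) ^ a1)))) & (~((a2 ^ a1) & ((a2 ^ a1) ^ a3))))
At a1=1, a2=0, a3=1: circuit gives 0, formula gives 0.
At a1=0, a2=0, a3=0: circuit gives 1, formula gives 1.
Agrees on all 8 inputs.

Yes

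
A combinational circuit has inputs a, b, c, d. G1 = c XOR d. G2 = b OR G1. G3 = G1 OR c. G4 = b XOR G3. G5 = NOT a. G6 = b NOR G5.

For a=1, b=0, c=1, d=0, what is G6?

1

G5 = NOT 1 = 0
G6 = 0 NOR 0 = 1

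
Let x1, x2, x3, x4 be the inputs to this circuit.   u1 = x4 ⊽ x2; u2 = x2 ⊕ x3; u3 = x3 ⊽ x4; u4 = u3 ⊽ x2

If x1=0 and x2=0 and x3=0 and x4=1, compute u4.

1

u3 = 0 ⊽ 1 = 0
u4 = 0 ⊽ 0 = 1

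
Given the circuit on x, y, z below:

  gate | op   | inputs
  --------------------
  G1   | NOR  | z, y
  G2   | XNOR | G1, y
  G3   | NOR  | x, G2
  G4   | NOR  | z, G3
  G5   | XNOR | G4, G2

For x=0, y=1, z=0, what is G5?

G1 = 0 NOR 1 = 0
G2 = 0 XNOR 1 = 0
G3 = 0 NOR 0 = 1
G4 = 0 NOR 1 = 0
G5 = 0 XNOR 0 = 1

1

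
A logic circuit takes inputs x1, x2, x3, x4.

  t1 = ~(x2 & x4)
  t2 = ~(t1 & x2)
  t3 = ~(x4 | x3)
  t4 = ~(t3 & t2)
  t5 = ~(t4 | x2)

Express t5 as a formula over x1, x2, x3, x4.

t1 = ~(x2 & x4)
t2 = ~(t1 & x2) = ~((~(x2 & x4)) & x2)
t3 = ~(x4 | x3)
t4 = ~(t3 & t2) = ~((~(x4 | x3)) & (~((~(x2 & x4)) & x2)))
t5 = ~(t4 | x2) = ~((~((~(x4 | x3)) & (~((~(x2 & x4)) & x2)))) | x2)

~((~((~(x4 | x3)) & (~((~(x2 & x4)) & x2)))) | x2)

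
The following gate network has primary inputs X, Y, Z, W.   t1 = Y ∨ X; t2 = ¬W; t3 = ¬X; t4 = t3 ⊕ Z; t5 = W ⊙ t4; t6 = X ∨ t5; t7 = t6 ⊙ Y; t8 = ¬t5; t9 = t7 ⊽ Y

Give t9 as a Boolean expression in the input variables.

t3 = ¬X
t4 = t3 ⊕ Z = ¬X ⊕ Z
t5 = W ⊙ t4 = W ⊙ (¬X ⊕ Z)
t6 = X ∨ t5 = X ∨ (W ⊙ (¬X ⊕ Z))
t7 = t6 ⊙ Y = (X ∨ (W ⊙ (¬X ⊕ Z))) ⊙ Y
t9 = t7 ⊽ Y = ((X ∨ (W ⊙ (¬X ⊕ Z))) ⊙ Y) ⊽ Y

((X ∨ (W ⊙ (¬X ⊕ Z))) ⊙ Y) ⊽ Y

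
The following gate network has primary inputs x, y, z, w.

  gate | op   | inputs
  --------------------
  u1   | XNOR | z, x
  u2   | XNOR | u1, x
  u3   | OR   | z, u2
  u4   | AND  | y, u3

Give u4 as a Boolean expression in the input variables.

u1 = z XNOR x
u2 = u1 XNOR x = (z XNOR x) XNOR x
u3 = z OR u2 = z OR ((z XNOR x) XNOR x)
u4 = y AND u3 = y AND (z OR ((z XNOR x) XNOR x))

y AND (z OR ((z XNOR x) XNOR x))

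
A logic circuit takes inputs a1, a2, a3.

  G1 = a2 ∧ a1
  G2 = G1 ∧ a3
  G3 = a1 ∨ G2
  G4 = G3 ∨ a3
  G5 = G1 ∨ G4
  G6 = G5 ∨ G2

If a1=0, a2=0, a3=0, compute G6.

G1 = 0 ∧ 0 = 0
G2 = 0 ∧ 0 = 0
G3 = 0 ∨ 0 = 0
G4 = 0 ∨ 0 = 0
G5 = 0 ∨ 0 = 0
G6 = 0 ∨ 0 = 0

0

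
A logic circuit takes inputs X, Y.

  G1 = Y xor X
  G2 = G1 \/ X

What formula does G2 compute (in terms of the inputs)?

G1 = Y xor X
G2 = G1 \/ X = (Y xor X) \/ X

(Y xor X) \/ X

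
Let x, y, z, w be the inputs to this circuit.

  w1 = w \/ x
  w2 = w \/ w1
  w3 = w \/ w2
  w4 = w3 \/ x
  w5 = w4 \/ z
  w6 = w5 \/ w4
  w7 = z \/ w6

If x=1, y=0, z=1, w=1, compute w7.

1

w1 = 1 \/ 1 = 1
w2 = 1 \/ 1 = 1
w3 = 1 \/ 1 = 1
w4 = 1 \/ 1 = 1
w5 = 1 \/ 1 = 1
w6 = 1 \/ 1 = 1
w7 = 1 \/ 1 = 1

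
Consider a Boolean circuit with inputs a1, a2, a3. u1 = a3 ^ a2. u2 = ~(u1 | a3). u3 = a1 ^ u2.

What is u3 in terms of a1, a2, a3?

u1 = a3 ^ a2
u2 = ~(u1 | a3) = ~((a3 ^ a2) | a3)
u3 = a1 ^ u2 = a1 ^ (~((a3 ^ a2) | a3))

a1 ^ (~((a3 ^ a2) | a3))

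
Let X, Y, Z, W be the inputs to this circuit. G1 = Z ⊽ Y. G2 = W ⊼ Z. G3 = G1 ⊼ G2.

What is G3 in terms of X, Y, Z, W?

G1 = Z ⊽ Y
G2 = W ⊼ Z
G3 = G1 ⊼ G2 = (Z ⊽ Y) ⊼ (W ⊼ Z)

(Z ⊽ Y) ⊼ (W ⊼ Z)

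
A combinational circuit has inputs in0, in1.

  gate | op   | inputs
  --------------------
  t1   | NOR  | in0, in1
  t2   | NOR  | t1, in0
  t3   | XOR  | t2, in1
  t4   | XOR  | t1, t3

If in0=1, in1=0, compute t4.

t1 = 1 NOR 0 = 0
t2 = 0 NOR 1 = 0
t3 = 0 XOR 0 = 0
t4 = 0 XOR 0 = 0

0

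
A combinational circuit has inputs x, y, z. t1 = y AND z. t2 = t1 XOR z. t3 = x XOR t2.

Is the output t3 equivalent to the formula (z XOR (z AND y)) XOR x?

Yes

t1 = y AND z
t2 = t1 XOR z = (y AND z) XOR z
t3 = x XOR t2 = x XOR ((y AND z) XOR z)
At x=0, y=0, z=0: circuit gives 0, formula gives 0.
At x=0, y=0, z=1: circuit gives 1, formula gives 1.
Agrees on all 8 inputs.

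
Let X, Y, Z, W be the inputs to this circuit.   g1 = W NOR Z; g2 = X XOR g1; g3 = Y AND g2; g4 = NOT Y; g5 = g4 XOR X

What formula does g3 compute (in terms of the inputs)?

Y AND (X XOR (W NOR Z))

g1 = W NOR Z
g2 = X XOR g1 = X XOR (W NOR Z)
g3 = Y AND g2 = Y AND (X XOR (W NOR Z))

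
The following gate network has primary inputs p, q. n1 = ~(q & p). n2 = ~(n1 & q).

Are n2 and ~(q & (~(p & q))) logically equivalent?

n1 = ~(q & p)
n2 = ~(n1 & q) = ~((~(q & p)) & q)
At p=0, q=1: circuit gives 0, formula gives 0.
At p=0, q=0: circuit gives 1, formula gives 1.
Agrees on all 4 inputs.

Yes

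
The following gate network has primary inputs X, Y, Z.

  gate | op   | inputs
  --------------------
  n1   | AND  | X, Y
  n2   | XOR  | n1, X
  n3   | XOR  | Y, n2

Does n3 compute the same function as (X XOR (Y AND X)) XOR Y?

Yes

n1 = X AND Y
n2 = n1 XOR X = (X AND Y) XOR X
n3 = Y XOR n2 = Y XOR ((X AND Y) XOR X)
At X=0, Y=0, Z=0: circuit gives 0, formula gives 0.
At X=0, Y=1, Z=0: circuit gives 1, formula gives 1.
Agrees on all 8 inputs.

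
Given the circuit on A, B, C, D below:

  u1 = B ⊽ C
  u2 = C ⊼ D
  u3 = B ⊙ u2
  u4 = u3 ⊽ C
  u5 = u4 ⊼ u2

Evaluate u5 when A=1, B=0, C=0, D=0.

0

u2 = 0 ⊼ 0 = 1
u3 = 0 ⊙ 1 = 0
u4 = 0 ⊽ 0 = 1
u5 = 1 ⊼ 1 = 0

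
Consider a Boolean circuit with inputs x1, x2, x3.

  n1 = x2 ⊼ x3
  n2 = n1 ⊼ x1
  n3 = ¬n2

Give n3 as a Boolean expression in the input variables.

¬((x2 ⊼ x3) ⊼ x1)

n1 = x2 ⊼ x3
n2 = n1 ⊼ x1 = (x2 ⊼ x3) ⊼ x1
n3 = ¬n2 = ¬((x2 ⊼ x3) ⊼ x1)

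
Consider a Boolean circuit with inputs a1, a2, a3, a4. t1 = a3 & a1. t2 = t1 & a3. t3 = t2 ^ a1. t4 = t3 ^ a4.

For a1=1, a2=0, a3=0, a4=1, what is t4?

0

t1 = 0 & 1 = 0
t2 = 0 & 0 = 0
t3 = 0 ^ 1 = 1
t4 = 1 ^ 1 = 0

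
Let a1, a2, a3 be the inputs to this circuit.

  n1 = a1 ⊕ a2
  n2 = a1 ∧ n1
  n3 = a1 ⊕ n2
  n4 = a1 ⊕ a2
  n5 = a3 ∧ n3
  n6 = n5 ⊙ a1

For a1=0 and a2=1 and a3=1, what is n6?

n1 = 0 ⊕ 1 = 1
n2 = 0 ∧ 1 = 0
n3 = 0 ⊕ 0 = 0
n5 = 1 ∧ 0 = 0
n6 = 0 ⊙ 0 = 1

1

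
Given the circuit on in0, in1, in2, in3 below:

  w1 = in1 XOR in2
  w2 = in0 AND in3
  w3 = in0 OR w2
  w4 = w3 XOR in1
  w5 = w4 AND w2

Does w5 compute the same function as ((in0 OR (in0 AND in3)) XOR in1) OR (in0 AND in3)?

No

w2 = in0 AND in3
w3 = in0 OR w2 = in0 OR (in0 AND in3)
w4 = w3 XOR in1 = (in0 OR (in0 AND in3)) XOR in1
w5 = w4 AND w2 = ((in0 OR (in0 AND in3)) XOR in1) AND (in0 AND in3)
At in0=0, in1=1, in2=0, in3=0: circuit gives 0, formula gives 1.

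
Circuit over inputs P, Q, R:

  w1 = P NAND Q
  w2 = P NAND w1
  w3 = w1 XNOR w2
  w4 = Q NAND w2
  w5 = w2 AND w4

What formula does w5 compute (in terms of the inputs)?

w1 = P NAND Q
w2 = P NAND w1 = P NAND (P NAND Q)
w4 = Q NAND w2 = Q NAND (P NAND (P NAND Q))
w5 = w2 AND w4 = (P NAND (P NAND Q)) AND (Q NAND (P NAND (P NAND Q)))

(P NAND (P NAND Q)) AND (Q NAND (P NAND (P NAND Q)))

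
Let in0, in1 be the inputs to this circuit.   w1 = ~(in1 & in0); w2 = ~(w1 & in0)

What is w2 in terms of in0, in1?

~((~(in1 & in0)) & in0)

w1 = ~(in1 & in0)
w2 = ~(w1 & in0) = ~((~(in1 & in0)) & in0)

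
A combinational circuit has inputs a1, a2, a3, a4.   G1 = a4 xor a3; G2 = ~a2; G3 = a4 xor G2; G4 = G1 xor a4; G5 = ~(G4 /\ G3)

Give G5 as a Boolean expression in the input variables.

G1 = a4 xor a3
G2 = ~a2
G3 = a4 xor G2 = a4 xor ~a2
G4 = G1 xor a4 = (a4 xor a3) xor a4
G5 = ~(G4 /\ G3) = ~(((a4 xor a3) xor a4) /\ (a4 xor ~a2))

~(((a4 xor a3) xor a4) /\ (a4 xor ~a2))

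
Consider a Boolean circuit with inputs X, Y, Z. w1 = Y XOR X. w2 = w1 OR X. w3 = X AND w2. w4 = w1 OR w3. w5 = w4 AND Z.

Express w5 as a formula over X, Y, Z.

((Y XOR X) OR (X AND ((Y XOR X) OR X))) AND Z

w1 = Y XOR X
w2 = w1 OR X = (Y XOR X) OR X
w3 = X AND w2 = X AND ((Y XOR X) OR X)
w4 = w1 OR w3 = (Y XOR X) OR (X AND ((Y XOR X) OR X))
w5 = w4 AND Z = ((Y XOR X) OR (X AND ((Y XOR X) OR X))) AND Z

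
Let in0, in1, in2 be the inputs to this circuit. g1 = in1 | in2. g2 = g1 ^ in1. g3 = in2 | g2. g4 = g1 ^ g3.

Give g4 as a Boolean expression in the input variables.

g1 = in1 | in2
g2 = g1 ^ in1 = (in1 | in2) ^ in1
g3 = in2 | g2 = in2 | ((in1 | in2) ^ in1)
g4 = g1 ^ g3 = (in1 | in2) ^ (in2 | ((in1 | in2) ^ in1))

(in1 | in2) ^ (in2 | ((in1 | in2) ^ in1))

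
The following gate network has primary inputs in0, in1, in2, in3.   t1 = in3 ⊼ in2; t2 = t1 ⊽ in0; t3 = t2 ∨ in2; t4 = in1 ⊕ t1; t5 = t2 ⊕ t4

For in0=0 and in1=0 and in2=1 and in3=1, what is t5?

1

t1 = 1 ⊼ 1 = 0
t2 = 0 ⊽ 0 = 1
t4 = 0 ⊕ 0 = 0
t5 = 1 ⊕ 0 = 1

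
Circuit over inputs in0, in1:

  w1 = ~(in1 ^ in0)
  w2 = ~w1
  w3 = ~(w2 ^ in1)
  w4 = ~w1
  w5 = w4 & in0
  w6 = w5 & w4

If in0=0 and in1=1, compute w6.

w1 = ~(1 ^ 0) = 0
w4 = ~0 = 1
w5 = 1 & 0 = 0
w6 = 0 & 1 = 0

0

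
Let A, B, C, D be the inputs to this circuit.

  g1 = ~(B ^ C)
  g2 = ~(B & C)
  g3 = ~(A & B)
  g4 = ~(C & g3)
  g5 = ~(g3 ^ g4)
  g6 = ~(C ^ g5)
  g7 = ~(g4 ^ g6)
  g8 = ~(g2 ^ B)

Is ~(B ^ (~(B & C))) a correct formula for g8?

g2 = ~(B & C)
g8 = ~(g2 ^ B) = ~((~(B & C)) ^ B)
At A=0, B=0, C=0, D=0: circuit gives 0, formula gives 0.
At A=0, B=1, C=0, D=0: circuit gives 1, formula gives 1.
Agrees on all 16 inputs.

Yes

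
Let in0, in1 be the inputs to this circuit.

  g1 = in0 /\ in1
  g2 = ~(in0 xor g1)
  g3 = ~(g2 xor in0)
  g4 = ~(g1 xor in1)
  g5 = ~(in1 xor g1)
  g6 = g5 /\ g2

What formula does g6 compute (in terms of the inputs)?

g1 = in0 /\ in1
g2 = ~(in0 xor g1) = ~(in0 xor (in0 /\ in1))
g5 = ~(in1 xor g1) = ~(in1 xor (in0 /\ in1))
g6 = g5 /\ g2 = (~(in1 xor (in0 /\ in1))) /\ (~(in0 xor (in0 /\ in1)))

(~(in1 xor (in0 /\ in1))) /\ (~(in0 xor (in0 /\ in1)))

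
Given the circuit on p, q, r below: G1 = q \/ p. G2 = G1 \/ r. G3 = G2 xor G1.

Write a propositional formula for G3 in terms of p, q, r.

G1 = q \/ p
G2 = G1 \/ r = (q \/ p) \/ r
G3 = G2 xor G1 = ((q \/ p) \/ r) xor (q \/ p)

((q \/ p) \/ r) xor (q \/ p)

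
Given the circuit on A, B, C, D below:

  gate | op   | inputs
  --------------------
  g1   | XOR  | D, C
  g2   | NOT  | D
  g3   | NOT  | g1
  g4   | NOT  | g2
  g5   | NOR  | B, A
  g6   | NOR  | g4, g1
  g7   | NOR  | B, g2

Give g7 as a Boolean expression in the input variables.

g2 = NOT D
g7 = B NOR g2 = B NOR NOT D

B NOR NOT D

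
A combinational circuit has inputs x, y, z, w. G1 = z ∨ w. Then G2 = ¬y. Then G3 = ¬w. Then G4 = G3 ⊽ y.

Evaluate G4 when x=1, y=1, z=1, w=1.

0

G3 = ¬1 = 0
G4 = 0 ⊽ 1 = 0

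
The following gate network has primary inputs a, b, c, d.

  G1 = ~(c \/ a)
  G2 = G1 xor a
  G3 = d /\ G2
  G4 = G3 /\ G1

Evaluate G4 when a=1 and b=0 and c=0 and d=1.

0

G1 = ~(0 \/ 1) = 0
G2 = 0 xor 1 = 1
G3 = 1 /\ 1 = 1
G4 = 1 /\ 0 = 0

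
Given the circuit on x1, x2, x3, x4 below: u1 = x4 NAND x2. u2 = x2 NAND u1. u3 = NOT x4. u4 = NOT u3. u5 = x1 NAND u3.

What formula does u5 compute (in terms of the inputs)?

u3 = NOT x4
u5 = x1 NAND u3 = x1 NAND NOT x4

x1 NAND NOT x4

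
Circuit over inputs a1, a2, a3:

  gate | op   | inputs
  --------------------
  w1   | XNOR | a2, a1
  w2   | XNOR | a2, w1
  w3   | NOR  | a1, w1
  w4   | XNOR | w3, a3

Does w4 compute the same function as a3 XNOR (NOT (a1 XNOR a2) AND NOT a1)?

Yes

w1 = a2 XNOR a1
w3 = a1 NOR w1 = a1 NOR (a2 XNOR a1)
w4 = w3 XNOR a3 = (a1 NOR (a2 XNOR a1)) XNOR a3
At a1=0, a2=0, a3=1: circuit gives 0, formula gives 0.
At a1=0, a2=0, a3=0: circuit gives 1, formula gives 1.
Agrees on all 8 inputs.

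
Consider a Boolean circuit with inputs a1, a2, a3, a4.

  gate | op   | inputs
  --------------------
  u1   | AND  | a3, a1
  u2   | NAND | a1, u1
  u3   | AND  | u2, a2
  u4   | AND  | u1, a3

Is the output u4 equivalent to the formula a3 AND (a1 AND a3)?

Yes

u1 = a3 AND a1
u4 = u1 AND a3 = (a3 AND a1) AND a3
At a1=0, a2=0, a3=0, a4=0: circuit gives 0, formula gives 0.
At a1=1, a2=0, a3=1, a4=0: circuit gives 1, formula gives 1.
Agrees on all 16 inputs.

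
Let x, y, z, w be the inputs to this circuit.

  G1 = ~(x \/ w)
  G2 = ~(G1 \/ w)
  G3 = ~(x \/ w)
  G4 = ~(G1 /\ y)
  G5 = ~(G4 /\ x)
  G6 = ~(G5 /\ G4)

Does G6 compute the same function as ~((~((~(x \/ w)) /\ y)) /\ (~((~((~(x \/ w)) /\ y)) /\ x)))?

Yes

G1 = ~(x \/ w)
G4 = ~(G1 /\ y) = ~((~(x \/ w)) /\ y)
G5 = ~(G4 /\ x) = ~((~((~(x \/ w)) /\ y)) /\ x)
G6 = ~(G5 /\ G4) = ~((~((~((~(x \/ w)) /\ y)) /\ x)) /\ (~((~(x \/ w)) /\ y)))
At x=0, y=0, z=0, w=0: circuit gives 0, formula gives 0.
At x=0, y=1, z=0, w=0: circuit gives 1, formula gives 1.
Agrees on all 16 inputs.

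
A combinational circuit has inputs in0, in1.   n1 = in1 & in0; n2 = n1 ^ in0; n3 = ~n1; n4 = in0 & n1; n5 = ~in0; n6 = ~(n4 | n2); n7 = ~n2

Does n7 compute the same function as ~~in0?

n1 = in1 & in0
n2 = n1 ^ in0 = (in1 & in0) ^ in0
n7 = ~n2 = ~((in1 & in0) ^ in0)
At in0=0, in1=0: circuit gives 1, formula gives 0.

No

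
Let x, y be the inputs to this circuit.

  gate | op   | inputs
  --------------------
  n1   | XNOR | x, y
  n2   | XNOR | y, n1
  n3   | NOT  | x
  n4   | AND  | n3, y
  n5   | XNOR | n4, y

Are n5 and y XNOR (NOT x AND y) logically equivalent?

n3 = NOT x
n4 = n3 AND y = NOT x AND y
n5 = n4 XNOR y = (NOT x AND y) XNOR y
At x=1, y=1: circuit gives 0, formula gives 0.
At x=0, y=0: circuit gives 1, formula gives 1.
Agrees on all 4 inputs.

Yes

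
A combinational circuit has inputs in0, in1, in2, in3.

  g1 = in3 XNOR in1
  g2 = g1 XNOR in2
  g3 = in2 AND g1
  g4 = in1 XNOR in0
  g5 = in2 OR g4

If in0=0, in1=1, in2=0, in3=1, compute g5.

0

g4 = 1 XNOR 0 = 0
g5 = 0 OR 0 = 0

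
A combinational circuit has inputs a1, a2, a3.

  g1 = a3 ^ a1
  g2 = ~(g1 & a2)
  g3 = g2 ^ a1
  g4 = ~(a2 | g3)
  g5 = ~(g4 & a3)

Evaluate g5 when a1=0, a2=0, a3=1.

g1 = 1 ^ 0 = 1
g2 = ~(1 & 0) = 1
g3 = 1 ^ 0 = 1
g4 = ~(0 | 1) = 0
g5 = ~(0 & 1) = 1

1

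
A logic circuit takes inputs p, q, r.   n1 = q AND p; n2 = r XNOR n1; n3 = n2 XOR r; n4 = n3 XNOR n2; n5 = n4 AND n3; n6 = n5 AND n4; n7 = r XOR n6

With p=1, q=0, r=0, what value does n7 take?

n1 = 0 AND 1 = 0
n2 = 0 XNOR 0 = 1
n3 = 1 XOR 0 = 1
n4 = 1 XNOR 1 = 1
n5 = 1 AND 1 = 1
n6 = 1 AND 1 = 1
n7 = 0 XOR 1 = 1

1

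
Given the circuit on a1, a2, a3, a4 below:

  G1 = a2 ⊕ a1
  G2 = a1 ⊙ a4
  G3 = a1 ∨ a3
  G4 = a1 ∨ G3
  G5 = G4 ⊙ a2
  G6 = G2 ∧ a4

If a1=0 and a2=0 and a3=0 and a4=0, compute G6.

G2 = 0 ⊙ 0 = 1
G6 = 1 ∧ 0 = 0

0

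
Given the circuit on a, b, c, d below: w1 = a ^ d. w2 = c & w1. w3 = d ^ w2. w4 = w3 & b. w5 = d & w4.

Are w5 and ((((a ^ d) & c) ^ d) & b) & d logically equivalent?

w1 = a ^ d
w2 = c & w1 = c & (a ^ d)
w3 = d ^ w2 = d ^ (c & (a ^ d))
w4 = w3 & b = (d ^ (c & (a ^ d))) & b
w5 = d & w4 = d & ((d ^ (c & (a ^ d))) & b)
At a=0, b=0, c=0, d=0: circuit gives 0, formula gives 0.
At a=0, b=1, c=0, d=1: circuit gives 1, formula gives 1.
Agrees on all 16 inputs.

Yes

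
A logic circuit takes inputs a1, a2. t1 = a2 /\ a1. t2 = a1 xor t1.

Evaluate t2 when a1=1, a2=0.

t1 = 0 /\ 1 = 0
t2 = 1 xor 0 = 1

1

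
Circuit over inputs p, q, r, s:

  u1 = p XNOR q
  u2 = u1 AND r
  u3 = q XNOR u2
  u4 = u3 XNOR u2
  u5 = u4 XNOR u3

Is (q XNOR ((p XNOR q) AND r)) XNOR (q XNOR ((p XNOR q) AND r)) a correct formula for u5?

u1 = p XNOR q
u2 = u1 AND r = (p XNOR q) AND r
u3 = q XNOR u2 = q XNOR ((p XNOR q) AND r)
u4 = u3 XNOR u2 = (q XNOR ((p XNOR q) AND r)) XNOR ((p XNOR q) AND r)
u5 = u4 XNOR u3 = ((q XNOR ((p XNOR q) AND r)) XNOR ((p XNOR q) AND r)) XNOR (q XNOR ((p XNOR q) AND r))
At p=0, q=0, r=0, s=0: circuit gives 0, formula gives 1.

No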